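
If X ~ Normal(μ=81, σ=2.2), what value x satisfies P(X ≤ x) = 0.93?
84.2467

We have X ~ Normal(μ=81, σ=2.2).

We want to find x such that P(X ≤ x) = 0.93.

This is the 93rd percentile, which means 93% of values fall below this point.

Using the inverse CDF (quantile function):
x = F⁻¹(0.93) = 84.2467

Verification: P(X ≤ 84.2467) = 0.93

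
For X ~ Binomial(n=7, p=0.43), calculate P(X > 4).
0.128243

We have X ~ Binomial(n=7, p=0.43).

P(X > 4) = 1 - P(X ≤ 4)
                = 1 - F(4)
                = 1 - 0.871757
                = 0.128243

So there's approximately a 12.8% chance that X exceeds 4.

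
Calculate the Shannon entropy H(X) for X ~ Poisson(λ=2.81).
1.8955 nats

We have X ~ Poisson(λ=2.81).

The Shannon entropy measures the uncertainty or information content of the distribution.

For a Poisson distribution with λ=2.81:
H(X) = 1.8955 nats

(In bits, this would be 2.7347 bits.)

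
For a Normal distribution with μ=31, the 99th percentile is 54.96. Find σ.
σ = 10.2994

For X ~ Normal(μ, σ), the p-th percentile satisfies x = μ + z_p × σ,
where z_p = Φ⁻¹(p) is the standard normal quantile.

Step 1: z_{0.99} = Φ⁻¹(0.99) = 2.3263

Step 2: Solve for σ:
54.96 = 31 + 2.3263 × σ
σ = (54.96 - 31) / 2.3263
σ = 23.96 / 2.3263
σ = 10.2994

Verification: μ + z × σ = 31 + 2.3263 × 10.2994 = 54.96 ✓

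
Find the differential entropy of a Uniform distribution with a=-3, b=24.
3.2958 nats

We have X ~ Uniform(a=-3, b=24).

The differential entropy measures the uncertainty or information content of the distribution.

For a Uniform distribution with a=-3, b=24:
h(X) = 3.2958 nats

(In bits, this would be 4.7549 bits.)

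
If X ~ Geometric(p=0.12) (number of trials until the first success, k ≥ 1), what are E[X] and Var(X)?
E[X] = 8.3333, Var(X) = 61.1111

We have X ~ Geometric(p=0.12) (number of trials until the first success, k ≥ 1).

For a Geometric distribution with p=0.12 (number of trials until the first success, k ≥ 1):

Expected value:
E[X] = 8.3333

Variance:
Var(X) = 61.1111

Standard deviation:
σ = √Var(X) = 7.8174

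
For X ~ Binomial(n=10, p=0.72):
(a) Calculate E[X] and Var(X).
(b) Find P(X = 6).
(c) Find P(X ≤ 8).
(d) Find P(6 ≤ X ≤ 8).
(a) E[X] = 7.2000, Var(X) = 2.0160
(b) P(X = 6) = 0.179823
(c) P(X ≤ 8) = 0.816965
(d) P(6 ≤ X ≤ 8) = 0.698848

We have X ~ Binomial(n=10, p=0.72).

(a) Moments:
E[X] = 7.2000
Var(X) = 2.0160
σ = √Var(X) = 1.4199

(b) Point probability using PMF:
P(X = 6) = 0.179823

(c) Cumulative probability using CDF:
P(X ≤ 8) = F(8) = 0.816965

(d) Range probability:
P(6 ≤ X ≤ 8) = P(X ≤ 8) - P(X ≤ 5)
                   = F(8) - F(5)
                   = 0.816965 - 0.118117
                   = 0.698848

This means approximately 69.9% of outcomes fall in the interval [6, 8].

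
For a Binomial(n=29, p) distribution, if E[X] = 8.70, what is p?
p = 0.3

For a Binomial(n, p) distribution:
E[X] = n × p

Given n = 29 and E[X] = 8.70:
8.70 = 29 × p
p = 8.70 / 29 = 0.3

Verification: Binomial(29, 0.3) has E[X] = 8.70 ✓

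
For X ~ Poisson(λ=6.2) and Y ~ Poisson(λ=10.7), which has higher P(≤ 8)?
X has higher probability (P(X ≤ 8) = 0.8259 > P(Y ≤ 8) = 0.2597)

Compute P(≤ 8) for each distribution:

X ~ Poisson(λ=6.2):
P(X ≤ 8) = 0.8259

Y ~ Poisson(λ=10.7):
P(Y ≤ 8) = 0.2597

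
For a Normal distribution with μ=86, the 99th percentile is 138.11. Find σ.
σ = 22.3999

For X ~ Normal(μ, σ), the p-th percentile satisfies x = μ + z_p × σ,
where z_p = Φ⁻¹(p) is the standard normal quantile.

Step 1: z_{0.99} = Φ⁻¹(0.99) = 2.3263

Step 2: Solve for σ:
138.11 = 86 + 2.3263 × σ
σ = (138.11 - 86) / 2.3263
σ = 52.11 / 2.3263
σ = 22.3999

Verification: μ + z × σ = 86 + 2.3263 × 22.3999 = 138.11 ✓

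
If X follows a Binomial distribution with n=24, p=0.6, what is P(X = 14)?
0.161158

We have X ~ Binomial(n=24, p=0.6).

For a Binomial distribution, the PMF gives us the probability of each outcome.

Using the PMF formula:
P(X = 14) = 0.161158

Rounded to 4 decimal places: 0.1612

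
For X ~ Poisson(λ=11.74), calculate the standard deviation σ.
3.4264

We have X ~ Poisson(λ=11.74).

For a Poisson distribution with λ=11.74:
σ = √Var(X) = 3.4264

The standard deviation is the square root of the variance.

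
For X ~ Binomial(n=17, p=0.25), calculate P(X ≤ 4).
0.573886

We have X ~ Binomial(n=17, p=0.25).

The CDF gives us P(X ≤ k).

Using the CDF:
P(X ≤ 4) = 0.573886

This means there's approximately a 57.4% chance that X is at most 4.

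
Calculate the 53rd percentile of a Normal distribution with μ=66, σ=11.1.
66.8355

We have X ~ Normal(μ=66, σ=11.1).

We want to find x such that P(X ≤ x) = 0.53.

This is the 53rd percentile, which means 53% of values fall below this point.

Using the inverse CDF (quantile function):
x = F⁻¹(0.53) = 66.8355

Verification: P(X ≤ 66.8355) = 0.53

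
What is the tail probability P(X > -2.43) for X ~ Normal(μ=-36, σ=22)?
0.063516

We have X ~ Normal(μ=-36, σ=22).

P(X > -2.43) = 1 - P(X ≤ -2.43)
                = 1 - F(-2.43)
                = 1 - 0.936484
                = 0.063516

So there's approximately a 6.4% chance that X exceeds -2.43.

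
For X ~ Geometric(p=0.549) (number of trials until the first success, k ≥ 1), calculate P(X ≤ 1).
0.549000

We have X ~ Geometric(p=0.549) (number of trials until the first success, k ≥ 1).

The CDF gives us P(X ≤ k).

Using the CDF:
P(X ≤ 1) = 0.549000

This means there's approximately a 54.9% chance that X is at most 1.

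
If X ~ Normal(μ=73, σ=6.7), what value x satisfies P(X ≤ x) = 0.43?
71.8183

We have X ~ Normal(μ=73, σ=6.7).

We want to find x such that P(X ≤ x) = 0.43.

This is the 43rd percentile, which means 43% of values fall below this point.

Using the inverse CDF (quantile function):
x = F⁻¹(0.43) = 71.8183

Verification: P(X ≤ 71.8183) = 0.43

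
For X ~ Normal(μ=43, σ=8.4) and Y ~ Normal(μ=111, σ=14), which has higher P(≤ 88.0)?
X has higher probability (P(X ≤ 88.0) = 1.0000 > P(Y ≤ 88.0) = 0.0502)

Compute P(≤ 88.0) for each distribution:

X ~ Normal(μ=43, σ=8.4):
P(X ≤ 88.0) = 1.0000

Y ~ Normal(μ=111, σ=14):
P(Y ≤ 88.0) = 0.0502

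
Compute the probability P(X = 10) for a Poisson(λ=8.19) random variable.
0.103802

We have X ~ Poisson(λ=8.19).

For a Poisson distribution, the PMF gives us the probability of each outcome.

Using the PMF formula:
P(X = 10) = 0.103802

Rounded to 4 decimal places: 0.1038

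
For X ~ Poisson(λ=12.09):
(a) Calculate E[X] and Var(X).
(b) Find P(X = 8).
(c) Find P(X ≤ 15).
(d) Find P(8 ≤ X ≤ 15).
(a) E[X] = 12.0900, Var(X) = 12.0900
(b) P(X = 8) = 0.063573
(c) P(X ≤ 15) = 0.837828
(d) P(8 ≤ X ≤ 15) = 0.752181

We have X ~ Poisson(λ=12.09).

(a) Moments:
E[X] = 12.0900
Var(X) = 12.0900
σ = √Var(X) = 3.4771

(b) Point probability using PMF:
P(X = 8) = 0.063573

(c) Cumulative probability using CDF:
P(X ≤ 15) = F(15) = 0.837828

(d) Range probability:
P(8 ≤ X ≤ 15) = P(X ≤ 15) - P(X ≤ 7)
                   = F(15) - F(7)
                   = 0.837828 - 0.085646
                   = 0.752181

This means approximately 75.2% of outcomes fall in the interval [8, 15].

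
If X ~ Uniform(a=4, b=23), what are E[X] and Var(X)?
E[X] = 13.5000, Var(X) = 30.0833

We have X ~ Uniform(a=4, b=23).

For a Uniform distribution with a=4, b=23:

Expected value:
E[X] = 13.5000

Variance:
Var(X) = 30.0833

Standard deviation:
σ = √Var(X) = 5.4848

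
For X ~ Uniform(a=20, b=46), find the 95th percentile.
44.7000

We have X ~ Uniform(a=20, b=46).

We want to find x such that P(X ≤ x) = 0.95.

This is the 95th percentile, which means 95% of values fall below this point.

Using the inverse CDF (quantile function):
x = F⁻¹(0.95) = 44.7000

Verification: P(X ≤ 44.7000) = 0.95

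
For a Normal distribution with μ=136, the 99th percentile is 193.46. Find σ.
σ = 24.6997

For X ~ Normal(μ, σ), the p-th percentile satisfies x = μ + z_p × σ,
where z_p = Φ⁻¹(p) is the standard normal quantile.

Step 1: z_{0.99} = Φ⁻¹(0.99) = 2.3263

Step 2: Solve for σ:
193.46 = 136 + 2.3263 × σ
σ = (193.46 - 136) / 2.3263
σ = 57.46 / 2.3263
σ = 24.6997

Verification: μ + z × σ = 136 + 2.3263 × 24.6997 = 193.46 ✓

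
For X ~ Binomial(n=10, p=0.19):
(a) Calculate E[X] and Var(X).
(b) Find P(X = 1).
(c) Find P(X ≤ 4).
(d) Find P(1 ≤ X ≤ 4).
(a) E[X] = 1.9000, Var(X) = 1.5390
(b) P(X = 1) = 0.285180
(c) P(X ≤ 4) = 0.973368
(d) P(1 ≤ X ≤ 4) = 0.851791

We have X ~ Binomial(n=10, p=0.19).

(a) Moments:
E[X] = 1.9000
Var(X) = 1.5390
σ = √Var(X) = 1.2406

(b) Point probability using PMF:
P(X = 1) = 0.285180

(c) Cumulative probability using CDF:
P(X ≤ 4) = F(4) = 0.973368

(d) Range probability:
P(1 ≤ X ≤ 4) = P(X ≤ 4) - P(X ≤ 0)
                   = F(4) - F(0)
                   = 0.973368 - 0.121577
                   = 0.851791

This means approximately 85.2% of outcomes fall in the interval [1, 4].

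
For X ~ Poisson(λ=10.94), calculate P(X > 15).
0.089438

We have X ~ Poisson(λ=10.94).

P(X > 15) = 1 - P(X ≤ 15)
                = 1 - F(15)
                = 1 - 0.910562
                = 0.089438

So there's approximately a 8.9% chance that X exceeds 15.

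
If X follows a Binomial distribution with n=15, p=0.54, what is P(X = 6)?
0.114442

We have X ~ Binomial(n=15, p=0.54).

For a Binomial distribution, the PMF gives us the probability of each outcome.

Using the PMF formula:
P(X = 6) = 0.114442

Rounded to 4 decimal places: 0.1144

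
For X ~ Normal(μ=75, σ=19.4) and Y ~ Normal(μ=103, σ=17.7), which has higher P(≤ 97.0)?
X has higher probability (P(X ≤ 97.0) = 0.8716 > P(Y ≤ 97.0) = 0.3673)

Compute P(≤ 97.0) for each distribution:

X ~ Normal(μ=75, σ=19.4):
P(X ≤ 97.0) = 0.8716

Y ~ Normal(μ=103, σ=17.7):
P(Y ≤ 97.0) = 0.3673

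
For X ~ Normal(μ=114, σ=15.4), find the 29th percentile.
105.4779

We have X ~ Normal(μ=114, σ=15.4).

We want to find x such that P(X ≤ x) = 0.29.

This is the 29th percentile, which means 29% of values fall below this point.

Using the inverse CDF (quantile function):
x = F⁻¹(0.29) = 105.4779

Verification: P(X ≤ 105.4779) = 0.29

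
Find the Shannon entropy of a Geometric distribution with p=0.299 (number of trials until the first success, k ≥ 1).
2.0402 nats

We have X ~ Geometric(p=0.299) (number of trials until the first success, k ≥ 1).

The Shannon entropy measures the uncertainty or information content of the distribution.

For a Geometric distribution with p=0.299 (number of trials until the first success, k ≥ 1):
H(X) = 2.0402 nats

(In bits, this would be 2.9434 bits.)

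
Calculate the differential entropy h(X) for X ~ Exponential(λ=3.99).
-0.3838 nats

We have X ~ Exponential(λ=3.99).

The differential entropy measures the uncertainty or information content of the distribution.

For an Exponential distribution with λ=3.99:
h(X) = -0.3838 nats

(In bits, this would be -0.5537 bits.)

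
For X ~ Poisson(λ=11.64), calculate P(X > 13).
0.281097

We have X ~ Poisson(λ=11.64).

P(X > 13) = 1 - P(X ≤ 13)
                = 1 - F(13)
                = 1 - 0.718903
                = 0.281097

So there's approximately a 28.1% chance that X exceeds 13.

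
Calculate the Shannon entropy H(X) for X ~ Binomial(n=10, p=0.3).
1.7791 nats

We have X ~ Binomial(n=10, p=0.3).

The Shannon entropy measures the uncertainty or information content of the distribution.

For a Binomial distribution with n=10, p=0.3:
H(X) = 1.7791 nats

(In bits, this would be 2.5667 bits.)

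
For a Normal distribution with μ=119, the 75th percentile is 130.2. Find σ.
σ = 16.6051

For X ~ Normal(μ, σ), the p-th percentile satisfies x = μ + z_p × σ,
where z_p = Φ⁻¹(p) is the standard normal quantile.

Step 1: z_{0.75} = Φ⁻¹(0.75) = 0.6745

Step 2: Solve for σ:
130.2 = 119 + 0.6745 × σ
σ = (130.2 - 119) / 0.6745
σ = 11.20 / 0.6745
σ = 16.6051

Verification: μ + z × σ = 119 + 0.6745 × 16.6051 = 130.20 ✓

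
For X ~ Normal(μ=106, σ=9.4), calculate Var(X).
88.3600

We have X ~ Normal(μ=106, σ=9.4).

For a Normal distribution with μ=106, σ=9.4:
Var(X) = 88.3600

The variance measures the spread of the distribution around the mean.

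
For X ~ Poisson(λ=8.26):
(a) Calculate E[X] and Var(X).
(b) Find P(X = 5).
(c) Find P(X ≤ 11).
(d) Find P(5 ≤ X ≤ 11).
(a) E[X] = 8.2600, Var(X) = 8.2600
(b) P(X = 5) = 0.082879
(c) P(X ≤ 11) = 0.868399
(d) P(5 ≤ X ≤ 11) = 0.782716

We have X ~ Poisson(λ=8.26).

(a) Moments:
E[X] = 8.2600
Var(X) = 8.2600
σ = √Var(X) = 2.8740

(b) Point probability using PMF:
P(X = 5) = 0.082879

(c) Cumulative probability using CDF:
P(X ≤ 11) = F(11) = 0.868399

(d) Range probability:
P(5 ≤ X ≤ 11) = P(X ≤ 11) - P(X ≤ 4)
                   = F(11) - F(4)
                   = 0.868399 - 0.085683
                   = 0.782716

This means approximately 78.3% of outcomes fall in the interval [5, 11].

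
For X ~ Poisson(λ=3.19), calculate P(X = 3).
0.222752

We have X ~ Poisson(λ=3.19).

For a Poisson distribution, the PMF gives us the probability of each outcome.

Using the PMF formula:
P(X = 3) = 0.222752

Rounded to 4 decimal places: 0.2228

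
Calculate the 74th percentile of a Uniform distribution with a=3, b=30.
22.9800

We have X ~ Uniform(a=3, b=30).

We want to find x such that P(X ≤ x) = 0.74.

This is the 74th percentile, which means 74% of values fall below this point.

Using the inverse CDF (quantile function):
x = F⁻¹(0.74) = 22.9800

Verification: P(X ≤ 22.9800) = 0.74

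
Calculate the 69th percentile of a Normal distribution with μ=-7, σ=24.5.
5.1483

We have X ~ Normal(μ=-7, σ=24.5).

We want to find x such that P(X ≤ x) = 0.69.

This is the 69th percentile, which means 69% of values fall below this point.

Using the inverse CDF (quantile function):
x = F⁻¹(0.69) = 5.1483

Verification: P(X ≤ 5.1483) = 0.69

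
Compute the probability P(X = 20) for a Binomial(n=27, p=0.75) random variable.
0.171883

We have X ~ Binomial(n=27, p=0.75).

For a Binomial distribution, the PMF gives us the probability of each outcome.

Using the PMF formula:
P(X = 20) = 0.171883

Rounded to 4 decimal places: 0.1719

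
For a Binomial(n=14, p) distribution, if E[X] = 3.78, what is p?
p = 0.27

For a Binomial(n, p) distribution:
E[X] = n × p

Given n = 14 and E[X] = 3.78:
3.78 = 14 × p
p = 3.78 / 14 = 0.27

Verification: Binomial(14, 0.27) has E[X] = 3.78 ✓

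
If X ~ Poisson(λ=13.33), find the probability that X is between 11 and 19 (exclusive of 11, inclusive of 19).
0.627120

We have X ~ Poisson(λ=13.33).

To find P(11 < X ≤ 19), we use:
P(11 < X ≤ 19) = P(X ≤ 19) - P(X ≤ 11)
                 = F(19) - F(11)
                 = 0.947669 - 0.320549
                 = 0.627120

So there's approximately a 62.7% chance that X falls in this range.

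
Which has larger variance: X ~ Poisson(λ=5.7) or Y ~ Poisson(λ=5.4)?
X has larger variance (5.7000 > 5.4000)

Compute the variance for each distribution:

X ~ Poisson(λ=5.7):
Var(X) = 5.7000

Y ~ Poisson(λ=5.4):
Var(Y) = 5.4000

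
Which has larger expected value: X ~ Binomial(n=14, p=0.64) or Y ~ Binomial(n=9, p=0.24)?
X has larger mean (8.9600 > 2.1600)

Compute the expected value for each distribution:

X ~ Binomial(n=14, p=0.64):
E[X] = 8.9600

Y ~ Binomial(n=9, p=0.24):
E[Y] = 2.1600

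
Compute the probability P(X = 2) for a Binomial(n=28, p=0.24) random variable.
0.017341

We have X ~ Binomial(n=28, p=0.24).

For a Binomial distribution, the PMF gives us the probability of each outcome.

Using the PMF formula:
P(X = 2) = 0.017341

Rounded to 4 decimal places: 0.0173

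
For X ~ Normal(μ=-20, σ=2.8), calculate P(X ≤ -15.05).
0.961458

We have X ~ Normal(μ=-20, σ=2.8).

The CDF gives us P(X ≤ k).

Using the CDF:
P(X ≤ -15.05) = 0.961458

This means there's approximately a 96.1% chance that X is at most -15.05.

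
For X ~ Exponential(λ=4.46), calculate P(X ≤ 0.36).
0.799231

We have X ~ Exponential(λ=4.46).

The CDF gives us P(X ≤ k).

Using the CDF:
P(X ≤ 0.36) = 0.799231

This means there's approximately a 79.9% chance that X is at most 0.36.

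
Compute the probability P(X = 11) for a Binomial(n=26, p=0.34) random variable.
0.106510

We have X ~ Binomial(n=26, p=0.34).

For a Binomial distribution, the PMF gives us the probability of each outcome.

Using the PMF formula:
P(X = 11) = 0.106510

Rounded to 4 decimal places: 0.1065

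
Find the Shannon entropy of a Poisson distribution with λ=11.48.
2.6316 nats

We have X ~ Poisson(λ=11.48).

The Shannon entropy measures the uncertainty or information content of the distribution.

For a Poisson distribution with λ=11.48:
H(X) = 2.6316 nats

(In bits, this would be 3.7966 bits.)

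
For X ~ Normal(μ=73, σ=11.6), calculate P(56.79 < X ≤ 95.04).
0.890139

We have X ~ Normal(μ=73, σ=11.6).

To find P(56.79 < X ≤ 95.04), we use:
P(56.79 < X ≤ 95.04) = P(X ≤ 95.04) - P(X ≤ 56.79)
                 = F(95.04) - F(56.79)
                 = 0.971283 - 0.081145
                 = 0.890139

So there's approximately a 89.0% chance that X falls in this range.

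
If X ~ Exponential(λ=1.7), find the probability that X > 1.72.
0.053718

We have X ~ Exponential(λ=1.7).

P(X > 1.72) = 1 - P(X ≤ 1.72)
                = 1 - F(1.72)
                = 1 - 0.946282
                = 0.053718

So there's approximately a 5.4% chance that X exceeds 1.72.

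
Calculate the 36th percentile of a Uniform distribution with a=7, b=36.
17.4400

We have X ~ Uniform(a=7, b=36).

We want to find x such that P(X ≤ x) = 0.36.

This is the 36th percentile, which means 36% of values fall below this point.

Using the inverse CDF (quantile function):
x = F⁻¹(0.36) = 17.4400

Verification: P(X ≤ 17.4400) = 0.36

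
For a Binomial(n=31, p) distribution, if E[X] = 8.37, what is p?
p = 0.27

For a Binomial(n, p) distribution:
E[X] = n × p

Given n = 31 and E[X] = 8.37:
8.37 = 31 × p
p = 8.37 / 31 = 0.27

Verification: Binomial(31, 0.27) has E[X] = 8.37 ✓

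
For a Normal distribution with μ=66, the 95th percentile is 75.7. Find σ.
σ = 5.8972

For X ~ Normal(μ, σ), the p-th percentile satisfies x = μ + z_p × σ,
where z_p = Φ⁻¹(p) is the standard normal quantile.

Step 1: z_{0.95} = Φ⁻¹(0.95) = 1.6449

Step 2: Solve for σ:
75.7 = 66 + 1.6449 × σ
σ = (75.7 - 66) / 1.6449
σ = 9.70 / 1.6449
σ = 5.8972

Verification: μ + z × σ = 66 + 1.6449 × 5.8972 = 75.70 ✓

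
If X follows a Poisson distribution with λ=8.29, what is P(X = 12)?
0.055210

We have X ~ Poisson(λ=8.29).

For a Poisson distribution, the PMF gives us the probability of each outcome.

Using the PMF formula:
P(X = 12) = 0.055210

Rounded to 4 decimal places: 0.0552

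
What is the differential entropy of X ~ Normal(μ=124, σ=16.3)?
4.2101 nats

We have X ~ Normal(μ=124, σ=16.3).

The differential entropy measures the uncertainty or information content of the distribution.

For a Normal distribution with μ=124, σ=16.3:
h(X) = 4.2101 nats

(In bits, this would be 6.0739 bits.)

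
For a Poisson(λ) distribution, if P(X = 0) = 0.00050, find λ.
λ = 7.6009

For a Poisson(λ) distribution, the PMF at 0 is:
P(X = 0) = λ^0 e^(-λ) / 0! = e^(-λ)

Given P(X = 0) = 0.00050:
e^(-λ) = 0.00050
-λ = ln(0.00050)
λ = -ln(0.00050) = 7.6009

Verification: e^(-7.6009) = 0.00050 ✓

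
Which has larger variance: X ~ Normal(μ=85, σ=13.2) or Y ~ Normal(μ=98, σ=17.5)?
Y has larger variance (306.2500 > 174.2400)

Compute the variance for each distribution:

X ~ Normal(μ=85, σ=13.2):
Var(X) = 174.2400

Y ~ Normal(μ=98, σ=17.5):
Var(Y) = 306.2500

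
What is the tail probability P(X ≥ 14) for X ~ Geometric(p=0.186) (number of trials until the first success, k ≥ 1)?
0.068884

We have X ~ Geometric(p=0.186) (number of trials until the first success, k ≥ 1).

For discrete distributions, P(X ≥ 14) = 1 - P(X ≤ 13).

P(X ≤ 13) = 0.931116
P(X ≥ 14) = 1 - 0.931116 = 0.068884

So there's approximately a 6.9% chance that X is at least 14.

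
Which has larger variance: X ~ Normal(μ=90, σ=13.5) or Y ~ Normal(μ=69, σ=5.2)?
X has larger variance (182.2500 > 27.0400)

Compute the variance for each distribution:

X ~ Normal(μ=90, σ=13.5):
Var(X) = 182.2500

Y ~ Normal(μ=69, σ=5.2):
Var(Y) = 27.0400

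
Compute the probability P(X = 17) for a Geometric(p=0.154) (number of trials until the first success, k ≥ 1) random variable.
0.010603

We have X ~ Geometric(p=0.154) (number of trials until the first success, k ≥ 1).

For a Geometric distribution, the PMF gives us the probability of each outcome.

Using the PMF formula:
P(X = 17) = 0.010603

Rounded to 4 decimal places: 0.0106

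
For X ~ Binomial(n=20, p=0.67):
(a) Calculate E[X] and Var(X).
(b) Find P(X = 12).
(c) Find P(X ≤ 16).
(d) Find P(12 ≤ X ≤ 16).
(a) E[X] = 13.4000, Var(X) = 4.4220
(b) P(X = 12) = 0.144969
(c) P(X ≤ 16) = 0.935819
(d) P(12 ≤ X ≤ 16) = 0.754037

We have X ~ Binomial(n=20, p=0.67).

(a) Moments:
E[X] = 13.4000
Var(X) = 4.4220
σ = √Var(X) = 2.1029

(b) Point probability using PMF:
P(X = 12) = 0.144969

(c) Cumulative probability using CDF:
P(X ≤ 16) = F(16) = 0.935819

(d) Range probability:
P(12 ≤ X ≤ 16) = P(X ≤ 16) - P(X ≤ 11)
                   = F(16) - F(11)
                   = 0.935819 - 0.181782
                   = 0.754037

This means approximately 75.4% of outcomes fall in the interval [12, 16].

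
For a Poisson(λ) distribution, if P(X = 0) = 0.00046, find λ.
λ = 7.6843

For a Poisson(λ) distribution, the PMF at 0 is:
P(X = 0) = λ^0 e^(-λ) / 0! = e^(-λ)

Given P(X = 0) = 0.00046:
e^(-λ) = 0.00046
-λ = ln(0.00046)
λ = -ln(0.00046) = 7.6843

Verification: e^(-7.6843) = 0.00046 ✓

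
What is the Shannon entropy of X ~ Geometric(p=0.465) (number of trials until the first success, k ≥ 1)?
1.4854 nats

We have X ~ Geometric(p=0.465) (number of trials until the first success, k ≥ 1).

The Shannon entropy measures the uncertainty or information content of the distribution.

For a Geometric distribution with p=0.465 (number of trials until the first success, k ≥ 1):
H(X) = 1.4854 nats

(In bits, this would be 2.1429 bits.)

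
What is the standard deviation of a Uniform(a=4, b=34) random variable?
8.6603

We have X ~ Uniform(a=4, b=34).

For a Uniform distribution with a=4, b=34:
σ = √Var(X) = 8.6603

The standard deviation is the square root of the variance.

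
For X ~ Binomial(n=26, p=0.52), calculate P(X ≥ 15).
0.351491

We have X ~ Binomial(n=26, p=0.52).

For discrete distributions, P(X ≥ 15) = 1 - P(X ≤ 14).

P(X ≤ 14) = 0.648509
P(X ≥ 15) = 1 - 0.648509 = 0.351491

So there's approximately a 35.1% chance that X is at least 15.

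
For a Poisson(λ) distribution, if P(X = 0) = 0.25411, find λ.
λ = 1.3700

For a Poisson(λ) distribution, the PMF at 0 is:
P(X = 0) = λ^0 e^(-λ) / 0! = e^(-λ)

Given P(X = 0) = 0.25411:
e^(-λ) = 0.25411
-λ = ln(0.25411)
λ = -ln(0.25411) = 1.3700

Verification: e^(-1.3700) = 0.25411 ✓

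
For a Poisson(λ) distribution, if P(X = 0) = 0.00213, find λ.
λ = 6.1516

For a Poisson(λ) distribution, the PMF at 0 is:
P(X = 0) = λ^0 e^(-λ) / 0! = e^(-λ)

Given P(X = 0) = 0.00213:
e^(-λ) = 0.00213
-λ = ln(0.00213)
λ = -ln(0.00213) = 6.1516

Verification: e^(-6.1516) = 0.00213 ✓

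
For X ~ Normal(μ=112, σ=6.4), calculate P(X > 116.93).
0.220557

We have X ~ Normal(μ=112, σ=6.4).

P(X > 116.93) = 1 - P(X ≤ 116.93)
                = 1 - F(116.93)
                = 1 - 0.779443
                = 0.220557

So there's approximately a 22.1% chance that X exceeds 116.93.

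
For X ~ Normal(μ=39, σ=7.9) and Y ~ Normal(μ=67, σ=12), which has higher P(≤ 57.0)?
X has higher probability (P(X ≤ 57.0) = 0.9887 > P(Y ≤ 57.0) = 0.2023)

Compute P(≤ 57.0) for each distribution:

X ~ Normal(μ=39, σ=7.9):
P(X ≤ 57.0) = 0.9887

Y ~ Normal(μ=67, σ=12):
P(Y ≤ 57.0) = 0.2023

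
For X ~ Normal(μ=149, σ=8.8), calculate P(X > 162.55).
0.061808

We have X ~ Normal(μ=149, σ=8.8).

P(X > 162.55) = 1 - P(X ≤ 162.55)
                = 1 - F(162.55)
                = 1 - 0.938192
                = 0.061808

So there's approximately a 6.2% chance that X exceeds 162.55.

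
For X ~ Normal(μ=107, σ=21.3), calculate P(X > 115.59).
0.343369

We have X ~ Normal(μ=107, σ=21.3).

P(X > 115.59) = 1 - P(X ≤ 115.59)
                = 1 - F(115.59)
                = 1 - 0.656631
                = 0.343369

So there's approximately a 34.3% chance that X exceeds 115.59.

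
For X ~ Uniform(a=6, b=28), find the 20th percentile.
10.4000

We have X ~ Uniform(a=6, b=28).

We want to find x such that P(X ≤ x) = 0.2.

This is the 20th percentile, which means 20% of values fall below this point.

Using the inverse CDF (quantile function):
x = F⁻¹(0.2) = 10.4000

Verification: P(X ≤ 10.4000) = 0.2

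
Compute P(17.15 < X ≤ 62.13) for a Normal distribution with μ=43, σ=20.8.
0.714165

We have X ~ Normal(μ=43, σ=20.8).

To find P(17.15 < X ≤ 62.13), we use:
P(17.15 < X ≤ 62.13) = P(X ≤ 62.13) - P(X ≤ 17.15)
                 = F(62.13) - F(17.15)
                 = 0.821138 - 0.106973
                 = 0.714165

So there's approximately a 71.4% chance that X falls in this range.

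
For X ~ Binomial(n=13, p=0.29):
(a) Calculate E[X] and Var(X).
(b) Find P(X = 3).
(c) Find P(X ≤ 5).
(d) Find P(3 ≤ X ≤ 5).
(a) E[X] = 3.7700, Var(X) = 2.6767
(b) P(X = 3) = 0.227062
(c) P(X ≤ 5) = 0.854512
(d) P(3 ≤ X ≤ 5) = 0.629385

We have X ~ Binomial(n=13, p=0.29).

(a) Moments:
E[X] = 3.7700
Var(X) = 2.6767
σ = √Var(X) = 1.6361

(b) Point probability using PMF:
P(X = 3) = 0.227062

(c) Cumulative probability using CDF:
P(X ≤ 5) = F(5) = 0.854512

(d) Range probability:
P(3 ≤ X ≤ 5) = P(X ≤ 5) - P(X ≤ 2)
                   = F(5) - F(2)
                   = 0.854512 - 0.225127
                   = 0.629385

This means approximately 62.9% of outcomes fall in the interval [3, 5].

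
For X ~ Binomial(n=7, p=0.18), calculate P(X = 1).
0.383048

We have X ~ Binomial(n=7, p=0.18).

For a Binomial distribution, the PMF gives us the probability of each outcome.

Using the PMF formula:
P(X = 1) = 0.383048

Rounded to 4 decimal places: 0.3830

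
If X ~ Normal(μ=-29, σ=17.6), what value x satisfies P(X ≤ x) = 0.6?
-24.5411

We have X ~ Normal(μ=-29, σ=17.6).

We want to find x such that P(X ≤ x) = 0.6.

This is the 60th percentile, which means 60% of values fall below this point.

Using the inverse CDF (quantile function):
x = F⁻¹(0.6) = -24.5411

Verification: P(X ≤ -24.5411) = 0.6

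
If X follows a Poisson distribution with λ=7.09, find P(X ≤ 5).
0.289362

We have X ~ Poisson(λ=7.09).

The CDF gives us P(X ≤ k).

Using the CDF:
P(X ≤ 5) = 0.289362

This means there's approximately a 28.9% chance that X is at most 5.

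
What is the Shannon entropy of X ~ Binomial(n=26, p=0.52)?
2.3539 nats

We have X ~ Binomial(n=26, p=0.52).

The Shannon entropy measures the uncertainty or information content of the distribution.

For a Binomial distribution with n=26, p=0.52:
H(X) = 2.3539 nats

(In bits, this would be 3.3959 bits.)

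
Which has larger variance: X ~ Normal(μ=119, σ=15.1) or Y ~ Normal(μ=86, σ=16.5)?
Y has larger variance (272.2500 > 228.0100)

Compute the variance for each distribution:

X ~ Normal(μ=119, σ=15.1):
Var(X) = 228.0100

Y ~ Normal(μ=86, σ=16.5):
Var(Y) = 272.2500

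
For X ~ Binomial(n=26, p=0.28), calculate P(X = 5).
0.114253

We have X ~ Binomial(n=26, p=0.28).

For a Binomial distribution, the PMF gives us the probability of each outcome.

Using the PMF formula:
P(X = 5) = 0.114253

Rounded to 4 decimal places: 0.1143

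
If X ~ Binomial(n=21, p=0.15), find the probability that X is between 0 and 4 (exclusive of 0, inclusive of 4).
0.769583

We have X ~ Binomial(n=21, p=0.15).

To find P(0 < X ≤ 4), we use:
P(0 < X ≤ 4) = P(X ≤ 4) - P(X ≤ 0)
                 = F(4) - F(0)
                 = 0.802529 - 0.032946
                 = 0.769583

So there's approximately a 77.0% chance that X falls in this range.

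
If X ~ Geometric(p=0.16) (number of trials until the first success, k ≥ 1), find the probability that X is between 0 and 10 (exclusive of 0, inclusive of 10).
0.825099

We have X ~ Geometric(p=0.16) (number of trials until the first success, k ≥ 1).

To find P(0 < X ≤ 10), we use:
P(0 < X ≤ 10) = P(X ≤ 10) - P(X ≤ 0)
                 = F(10) - F(0)
                 = 0.825099 - 0.000000
                 = 0.825099

So there's approximately a 82.5% chance that X falls in this range.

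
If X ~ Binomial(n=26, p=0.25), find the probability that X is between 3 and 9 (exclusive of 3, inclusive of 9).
0.828957

We have X ~ Binomial(n=26, p=0.25).

To find P(3 < X ≤ 9), we use:
P(3 < X ≤ 9) = P(X ≤ 9) - P(X ≤ 3)
                 = F(9) - F(3)
                 = 0.909144 - 0.080188
                 = 0.828957

So there's approximately a 82.9% chance that X falls in this range.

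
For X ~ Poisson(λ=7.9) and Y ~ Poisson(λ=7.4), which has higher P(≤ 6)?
Y has higher probability (P(Y ≤ 6) = 0.3920 > P(X ≤ 6) = 0.3257)

Compute P(≤ 6) for each distribution:

X ~ Poisson(λ=7.9):
P(X ≤ 6) = 0.3257

Y ~ Poisson(λ=7.4):
P(Y ≤ 6) = 0.3920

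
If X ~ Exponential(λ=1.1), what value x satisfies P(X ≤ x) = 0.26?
0.2737

We have X ~ Exponential(λ=1.1).

We want to find x such that P(X ≤ x) = 0.26.

This is the 26th percentile, which means 26% of values fall below this point.

Using the inverse CDF (quantile function):
x = F⁻¹(0.26) = 0.2737

Verification: P(X ≤ 0.2737) = 0.26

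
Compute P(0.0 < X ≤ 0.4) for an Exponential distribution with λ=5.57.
0.892256

We have X ~ Exponential(λ=5.57).

To find P(0.0 < X ≤ 0.4), we use:
P(0.0 < X ≤ 0.4) = P(X ≤ 0.4) - P(X ≤ 0.0)
                 = F(0.4) - F(0.0)
                 = 0.892256 - 0.000000
                 = 0.892256

So there's approximately a 89.2% chance that X falls in this range.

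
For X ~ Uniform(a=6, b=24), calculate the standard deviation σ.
5.1962

We have X ~ Uniform(a=6, b=24).

For a Uniform distribution with a=6, b=24:
σ = √Var(X) = 5.1962

The standard deviation is the square root of the variance.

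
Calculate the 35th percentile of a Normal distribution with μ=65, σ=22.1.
56.4844

We have X ~ Normal(μ=65, σ=22.1).

We want to find x such that P(X ≤ x) = 0.35.

This is the 35th percentile, which means 35% of values fall below this point.

Using the inverse CDF (quantile function):
x = F⁻¹(0.35) = 56.4844

Verification: P(X ≤ 56.4844) = 0.35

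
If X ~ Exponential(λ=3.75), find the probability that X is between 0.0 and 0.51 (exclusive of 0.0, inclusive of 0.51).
0.852289

We have X ~ Exponential(λ=3.75).

To find P(0.0 < X ≤ 0.51), we use:
P(0.0 < X ≤ 0.51) = P(X ≤ 0.51) - P(X ≤ 0.0)
                 = F(0.51) - F(0.0)
                 = 0.852289 - 0.000000
                 = 0.852289

So there's approximately a 85.2% chance that X falls in this range.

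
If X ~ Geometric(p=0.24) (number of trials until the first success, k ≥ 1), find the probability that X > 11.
0.048860

We have X ~ Geometric(p=0.24) (number of trials until the first success, k ≥ 1).

P(X > 11) = 1 - P(X ≤ 11)
                = 1 - F(11)
                = 1 - 0.951140
                = 0.048860

So there's approximately a 4.9% chance that X exceeds 11.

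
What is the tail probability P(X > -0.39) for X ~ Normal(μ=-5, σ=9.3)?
0.310053

We have X ~ Normal(μ=-5, σ=9.3).

P(X > -0.39) = 1 - P(X ≤ -0.39)
                = 1 - F(-0.39)
                = 1 - 0.689947
                = 0.310053

So there's approximately a 31.0% chance that X exceeds -0.39.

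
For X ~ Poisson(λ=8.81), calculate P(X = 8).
0.134324

We have X ~ Poisson(λ=8.81).

For a Poisson distribution, the PMF gives us the probability of each outcome.

Using the PMF formula:
P(X = 8) = 0.134324

Rounded to 4 decimal places: 0.1343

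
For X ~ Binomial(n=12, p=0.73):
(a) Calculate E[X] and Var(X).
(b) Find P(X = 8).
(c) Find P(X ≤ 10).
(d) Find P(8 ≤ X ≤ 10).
(a) E[X] = 8.7600, Var(X) = 2.3652
(b) P(X = 8) = 0.212150
(c) P(X ≤ 10) = 0.875451
(d) P(8 ≤ X ≤ 10) = 0.673855

We have X ~ Binomial(n=12, p=0.73).

(a) Moments:
E[X] = 8.7600
Var(X) = 2.3652
σ = √Var(X) = 1.5379

(b) Point probability using PMF:
P(X = 8) = 0.212150

(c) Cumulative probability using CDF:
P(X ≤ 10) = F(10) = 0.875451

(d) Range probability:
P(8 ≤ X ≤ 10) = P(X ≤ 10) - P(X ≤ 7)
                   = F(10) - F(7)
                   = 0.875451 - 0.201595
                   = 0.673855

This means approximately 67.4% of outcomes fall in the interval [8, 10].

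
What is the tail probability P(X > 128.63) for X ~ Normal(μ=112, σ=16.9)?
0.162552

We have X ~ Normal(μ=112, σ=16.9).

P(X > 128.63) = 1 - P(X ≤ 128.63)
                = 1 - F(128.63)
                = 1 - 0.837448
                = 0.162552

So there's approximately a 16.3% chance that X exceeds 128.63.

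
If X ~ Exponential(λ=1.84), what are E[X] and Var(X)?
E[X] = 0.5435, Var(X) = 0.2954

We have X ~ Exponential(λ=1.84).

For an Exponential distribution with λ=1.84:

Expected value:
E[X] = 0.5435

Variance:
Var(X) = 0.2954

Standard deviation:
σ = √Var(X) = 0.5435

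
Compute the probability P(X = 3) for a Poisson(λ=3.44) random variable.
0.217546

We have X ~ Poisson(λ=3.44).

For a Poisson distribution, the PMF gives us the probability of each outcome.

Using the PMF formula:
P(X = 3) = 0.217546

Rounded to 4 decimal places: 0.2175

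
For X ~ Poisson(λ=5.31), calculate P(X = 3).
0.123319

We have X ~ Poisson(λ=5.31).

For a Poisson distribution, the PMF gives us the probability of each outcome.

Using the PMF formula:
P(X = 3) = 0.123319

Rounded to 4 decimal places: 0.1233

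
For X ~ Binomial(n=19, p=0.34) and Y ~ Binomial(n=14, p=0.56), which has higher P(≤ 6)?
X has higher probability (P(X ≤ 6) = 0.5182 > P(Y ≤ 6) = 0.2344)

Compute P(≤ 6) for each distribution:

X ~ Binomial(n=19, p=0.34):
P(X ≤ 6) = 0.5182

Y ~ Binomial(n=14, p=0.56):
P(Y ≤ 6) = 0.2344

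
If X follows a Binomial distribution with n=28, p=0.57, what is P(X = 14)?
0.113274

We have X ~ Binomial(n=28, p=0.57).

For a Binomial distribution, the PMF gives us the probability of each outcome.

Using the PMF formula:
P(X = 14) = 0.113274

Rounded to 4 decimal places: 0.1133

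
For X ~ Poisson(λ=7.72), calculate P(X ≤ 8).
0.631567

We have X ~ Poisson(λ=7.72).

The CDF gives us P(X ≤ k).

Using the CDF:
P(X ≤ 8) = 0.631567

This means there's approximately a 63.2% chance that X is at most 8.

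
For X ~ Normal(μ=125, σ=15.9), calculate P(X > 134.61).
0.272788

We have X ~ Normal(μ=125, σ=15.9).

P(X > 134.61) = 1 - P(X ≤ 134.61)
                = 1 - F(134.61)
                = 1 - 0.727212
                = 0.272788

So there's approximately a 27.3% chance that X exceeds 134.61.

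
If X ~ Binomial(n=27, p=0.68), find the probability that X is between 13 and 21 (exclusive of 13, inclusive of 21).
0.880920

We have X ~ Binomial(n=27, p=0.68).

To find P(13 < X ≤ 21), we use:
P(13 < X ≤ 21) = P(X ≤ 21) - P(X ≤ 13)
                 = F(21) - F(13)
                 = 0.906265 - 0.025345
                 = 0.880920

So there's approximately a 88.1% chance that X falls in this range.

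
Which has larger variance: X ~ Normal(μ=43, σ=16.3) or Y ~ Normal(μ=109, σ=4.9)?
X has larger variance (265.6900 > 24.0100)

Compute the variance for each distribution:

X ~ Normal(μ=43, σ=16.3):
Var(X) = 265.6900

Y ~ Normal(μ=109, σ=4.9):
Var(Y) = 24.0100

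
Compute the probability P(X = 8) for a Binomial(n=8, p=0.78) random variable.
0.137011

We have X ~ Binomial(n=8, p=0.78).

For a Binomial distribution, the PMF gives us the probability of each outcome.

Using the PMF formula:
P(X = 8) = 0.137011

Rounded to 4 decimal places: 0.1370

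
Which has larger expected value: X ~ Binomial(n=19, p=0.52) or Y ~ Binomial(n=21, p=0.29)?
X has larger mean (9.8800 > 6.0900)

Compute the expected value for each distribution:

X ~ Binomial(n=19, p=0.52):
E[X] = 9.8800

Y ~ Binomial(n=21, p=0.29):
E[Y] = 6.0900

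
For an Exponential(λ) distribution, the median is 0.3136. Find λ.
λ = 2.2103

For X ~ Exponential(λ), the CDF is F(x) = 1 - e^(-λx).
The median m satisfies F(m) = 0.5:
1 - e^(-λm) = 0.5
e^(-λm) = 0.5
λm = ln(2)
m = ln(2) / λ

Given m = 0.3136:
λ = ln(2) / 0.3136 = 0.693147 / 0.3136 = 2.2103

Verification: ln(2) / 2.2103 = 0.3136 ✓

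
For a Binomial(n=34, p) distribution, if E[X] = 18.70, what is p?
p = 0.55

For a Binomial(n, p) distribution:
E[X] = n × p

Given n = 34 and E[X] = 18.70:
18.70 = 34 × p
p = 18.70 / 34 = 0.55

Verification: Binomial(34, 0.55) has E[X] = 18.70 ✓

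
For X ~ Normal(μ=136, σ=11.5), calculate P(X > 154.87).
0.050412

We have X ~ Normal(μ=136, σ=11.5).

P(X > 154.87) = 1 - P(X ≤ 154.87)
                = 1 - F(154.87)
                = 1 - 0.949588
                = 0.050412

So there's approximately a 5.0% chance that X exceeds 154.87.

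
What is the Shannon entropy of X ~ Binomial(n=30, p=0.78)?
2.2324 nats

We have X ~ Binomial(n=30, p=0.78).

The Shannon entropy measures the uncertainty or information content of the distribution.

For a Binomial distribution with n=30, p=0.78:
H(X) = 2.2324 nats

(In bits, this would be 3.2207 bits.)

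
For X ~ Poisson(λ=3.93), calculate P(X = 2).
0.151697

We have X ~ Poisson(λ=3.93).

For a Poisson distribution, the PMF gives us the probability of each outcome.

Using the PMF formula:
P(X = 2) = 0.151697

Rounded to 4 decimal places: 0.1517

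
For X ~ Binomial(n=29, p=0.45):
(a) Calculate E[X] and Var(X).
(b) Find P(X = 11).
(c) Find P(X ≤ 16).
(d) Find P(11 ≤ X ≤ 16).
(a) E[X] = 13.0500, Var(X) = 7.1775
(b) P(X = 11) = 0.112437
(c) P(X ≤ 16) = 0.900784
(d) P(11 ≤ X ≤ 16) = 0.729937

We have X ~ Binomial(n=29, p=0.45).

(a) Moments:
E[X] = 13.0500
Var(X) = 7.1775
σ = √Var(X) = 2.6791

(b) Point probability using PMF:
P(X = 11) = 0.112437

(c) Cumulative probability using CDF:
P(X ≤ 16) = F(16) = 0.900784

(d) Range probability:
P(11 ≤ X ≤ 16) = P(X ≤ 16) - P(X ≤ 10)
                   = F(16) - F(10)
                   = 0.900784 - 0.170847
                   = 0.729937

This means approximately 73.0% of outcomes fall in the interval [11, 16].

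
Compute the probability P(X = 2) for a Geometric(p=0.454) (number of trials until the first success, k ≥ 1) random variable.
0.247884

We have X ~ Geometric(p=0.454) (number of trials until the first success, k ≥ 1).

For a Geometric distribution, the PMF gives us the probability of each outcome.

Using the PMF formula:
P(X = 2) = 0.247884

Rounded to 4 decimal places: 0.2479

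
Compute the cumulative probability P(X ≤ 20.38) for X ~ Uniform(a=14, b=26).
0.531667

We have X ~ Uniform(a=14, b=26).

The CDF gives us P(X ≤ k).

Using the CDF:
P(X ≤ 20.38) = 0.531667

This means there's approximately a 53.2% chance that X is at most 20.38.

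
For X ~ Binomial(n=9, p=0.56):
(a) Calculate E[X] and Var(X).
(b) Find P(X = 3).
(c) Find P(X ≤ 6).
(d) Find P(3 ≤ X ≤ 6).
(a) E[X] = 5.0400, Var(X) = 2.2176
(b) P(X = 3) = 0.107043
(c) P(X ≤ 6) = 0.835912
(d) P(3 ≤ X ≤ 6) = 0.792169

We have X ~ Binomial(n=9, p=0.56).

(a) Moments:
E[X] = 5.0400
Var(X) = 2.2176
σ = √Var(X) = 1.4892

(b) Point probability using PMF:
P(X = 3) = 0.107043

(c) Cumulative probability using CDF:
P(X ≤ 6) = F(6) = 0.835912

(d) Range probability:
P(3 ≤ X ≤ 6) = P(X ≤ 6) - P(X ≤ 2)
                   = F(6) - F(2)
                   = 0.835912 - 0.043744
                   = 0.792169

This means approximately 79.2% of outcomes fall in the interval [3, 6].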